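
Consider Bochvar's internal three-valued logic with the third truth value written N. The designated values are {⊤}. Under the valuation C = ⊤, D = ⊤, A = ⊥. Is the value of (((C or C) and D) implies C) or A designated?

Yes

C or C = ⊤ or ⊤ = ⊤
(C or C) and D = ⊤ and ⊤ = ⊤
((C or C) and D) implies C = ⊤ implies ⊤ = ⊤
(((C or C) and D) implies C) or A = ⊤ or ⊥ = ⊤
⊤ ∈ {⊤}.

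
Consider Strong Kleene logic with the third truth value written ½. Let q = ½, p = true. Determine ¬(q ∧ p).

q ∧ p = ½ ∧ true = ½
¬(q ∧ p) = ¬½ = ½

½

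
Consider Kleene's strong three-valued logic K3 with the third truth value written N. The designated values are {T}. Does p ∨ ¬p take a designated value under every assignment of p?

Countermodel: p=N gives N, which is not designated.

No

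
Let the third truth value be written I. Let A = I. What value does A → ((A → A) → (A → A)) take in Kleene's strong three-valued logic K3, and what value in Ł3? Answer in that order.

I; T

In Kleene's strong three-valued logic K3: A → A = I → I = I  [¬I ∨ I]
A → A = I → I = I
(A → A) → (A → A) = I → I = I
A → ((A → A) → (A → A)) = I → I = I
In Ł3: A → A = I → I = T  [min(1, 1−½+½)]
A → A = I → I = T
(A → A) → (A → A) = T → T = T
A → ((A → A) → (A → A)) = I → T = T
They differ because Kleene's strong three-valued logic K3 and Ł3 treat I differently under implication.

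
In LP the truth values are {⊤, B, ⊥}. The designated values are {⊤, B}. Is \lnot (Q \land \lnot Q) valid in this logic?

Every assignment of Q over {⊤, B, ⊥} gives a value in {⊤, B}.
In particular, with Q=B: \lnot (Q \land \lnot Q) = B.

Yes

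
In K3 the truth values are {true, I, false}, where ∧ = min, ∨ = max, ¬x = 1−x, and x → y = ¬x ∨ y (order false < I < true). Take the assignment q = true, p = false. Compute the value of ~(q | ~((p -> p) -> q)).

p -> p = false -> false = true
(p -> p) -> q = true -> true = true
~((p -> p) -> q) = ~true = false
q | ~((p -> p) -> q) = true | false = true
~(q | ~((p -> p) -> q)) = ~true = false

false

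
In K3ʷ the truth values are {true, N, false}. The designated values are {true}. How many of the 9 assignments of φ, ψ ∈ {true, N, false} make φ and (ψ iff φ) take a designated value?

Designated under: (φ=true, ψ=true).

1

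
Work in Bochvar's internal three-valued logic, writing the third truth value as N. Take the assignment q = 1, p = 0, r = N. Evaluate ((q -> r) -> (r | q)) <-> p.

N

q -> r = 1 -> N = N  [any arg is the third value ⇒ result is the third value]
r | q = N | 1 = N
(q -> r) -> (r | q) = N -> N = N
((q -> r) -> (r | q)) <-> p = N <-> 0 = N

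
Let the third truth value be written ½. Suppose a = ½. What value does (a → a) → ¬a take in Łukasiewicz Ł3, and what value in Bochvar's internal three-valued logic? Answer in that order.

In Łukasiewicz Ł3: a → a = ½ → ½ = true
¬a = ¬½ = ½
(a → a) → ¬a = true → ½ = ½
In Bochvar's internal three-valued logic: a → a = ½ → ½ = ½
¬a = ¬½ = ½
(a → a) → ¬a = ½ → ½ = ½

½; ½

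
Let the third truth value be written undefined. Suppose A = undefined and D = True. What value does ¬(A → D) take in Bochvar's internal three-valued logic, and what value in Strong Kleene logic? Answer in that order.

undefined; False

In Bochvar's internal three-valued logic: A → D = undefined → True = undefined  [any arg is the third value ⇒ result is the third value]
¬(A → D) = ¬undefined = undefined
In Strong Kleene logic: A → D = undefined → True = True  [¬undefined ∨ True]
¬(A → D) = ¬True = False
They differ because Bochvar's internal three-valued logic and Strong Kleene logic treat undefined differently under the binary connectives.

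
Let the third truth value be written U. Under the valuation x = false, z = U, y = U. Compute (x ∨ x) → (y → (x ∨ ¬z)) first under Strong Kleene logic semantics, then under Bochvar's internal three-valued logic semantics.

true; U

In Strong Kleene logic: x ∨ x = false ∨ false = false
¬z = ¬U = U
x ∨ ¬z = false ∨ U = U
y → (x ∨ ¬z) = U → U = U  [¬U ∨ U]
(x ∨ x) → (y → (x ∨ ¬z)) = false → U = true
In Bochvar's internal three-valued logic: x ∨ x = false ∨ false = false
¬z = ¬U = U
x ∨ ¬z = false ∨ U = U
y → (x ∨ ¬z) = U → U = U  [any arg is the third value ⇒ result is the third value]
(x ∨ x) → (y → (x ∨ ¬z)) = false → U = U
They differ because Strong Kleene logic and Bochvar's internal three-valued logic treat U differently under the binary connectives.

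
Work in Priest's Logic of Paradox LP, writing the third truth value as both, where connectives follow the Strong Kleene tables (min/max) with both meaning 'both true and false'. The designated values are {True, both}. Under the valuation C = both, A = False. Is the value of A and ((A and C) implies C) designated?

No

A and C = False and both = False
(A and C) implies C = False implies both = True  [not False or both]
A and ((A and C) implies C) = False and True = False
False ∉ {True, both}.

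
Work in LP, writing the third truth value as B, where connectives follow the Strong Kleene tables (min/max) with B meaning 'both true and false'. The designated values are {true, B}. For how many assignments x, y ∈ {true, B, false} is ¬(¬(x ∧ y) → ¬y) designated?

Of the 9 assignments, 5 give a value in {true, B}.

5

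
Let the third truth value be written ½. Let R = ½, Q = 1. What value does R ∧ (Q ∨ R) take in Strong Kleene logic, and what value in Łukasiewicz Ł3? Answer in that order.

½; ½

In Strong Kleene logic: Q ∨ R = 1 ∨ ½ = 1
R ∧ (Q ∨ R) = ½ ∧ 1 = ½
In Łukasiewicz Ł3: Q ∨ R = 1 ∨ ½ = 1
R ∧ (Q ∨ R) = ½ ∧ 1 = ½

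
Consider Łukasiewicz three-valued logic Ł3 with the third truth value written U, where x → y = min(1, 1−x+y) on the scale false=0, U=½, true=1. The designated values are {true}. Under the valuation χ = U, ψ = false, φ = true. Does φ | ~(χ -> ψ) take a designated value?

Yes

χ -> ψ = U -> false = U  [min(1, 1−½+0)]
~(χ -> ψ) = ~U = U
φ | ~(χ -> ψ) = true | U = true
true ∈ {true}.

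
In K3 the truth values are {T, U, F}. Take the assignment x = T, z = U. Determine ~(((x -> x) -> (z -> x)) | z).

F

x -> x = T -> T = T
z -> x = U -> T = T  [~U | T]
(x -> x) -> (z -> x) = T -> T = T
((x -> x) -> (z -> x)) | z = T | U = T
~(((x -> x) -> (z -> x)) | z) = ~T = F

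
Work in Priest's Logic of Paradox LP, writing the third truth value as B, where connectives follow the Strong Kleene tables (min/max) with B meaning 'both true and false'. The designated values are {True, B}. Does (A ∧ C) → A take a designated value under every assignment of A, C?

Every assignment of A, C over {True, B, False} gives a value in {True, B}.
In particular, with A=B, C=B: (A ∧ C) → A = B.

Yes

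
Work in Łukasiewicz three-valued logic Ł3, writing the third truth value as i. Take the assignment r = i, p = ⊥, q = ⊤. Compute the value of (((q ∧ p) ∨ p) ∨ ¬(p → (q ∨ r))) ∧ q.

⊥

q ∧ p = ⊤ ∧ ⊥ = ⊥
(q ∧ p) ∨ p = ⊥ ∨ ⊥ = ⊥
q ∨ r = ⊤ ∨ i = ⊤
p → (q ∨ r) = ⊥ → ⊤ = ⊤
¬(p → (q ∨ r)) = ¬⊤ = ⊥
((q ∧ p) ∨ p) ∨ ¬(p → (q ∨ r)) = ⊥ ∨ ⊥ = ⊥
(((q ∧ p) ∨ p) ∨ ¬(p → (q ∨ r))) ∧ q = ⊥ ∧ ⊤ = ⊥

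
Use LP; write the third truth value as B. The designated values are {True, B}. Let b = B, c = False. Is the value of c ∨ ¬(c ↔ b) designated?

Yes

c ↔ b = False ↔ B = B
¬(c ↔ b) = ¬B = B
c ∨ ¬(c ↔ b) = False ∨ B = B
B ∈ {True, B}.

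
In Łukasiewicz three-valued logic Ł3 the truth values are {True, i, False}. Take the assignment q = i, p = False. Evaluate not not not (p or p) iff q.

p or p = False or False = False
not (p or p) = not False = True
not not (p or p) = not True = False
not not not (p or p) = not False = True
not not not (p or p) iff q = True iff i = i  [1 − |1−½|]

i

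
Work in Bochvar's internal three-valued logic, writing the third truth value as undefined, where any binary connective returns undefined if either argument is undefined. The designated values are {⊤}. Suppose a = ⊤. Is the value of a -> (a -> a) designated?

a -> a = ⊤ -> ⊤ = ⊤
a -> (a -> a) = ⊤ -> ⊤ = ⊤
⊤ ∈ {⊤}.

Yes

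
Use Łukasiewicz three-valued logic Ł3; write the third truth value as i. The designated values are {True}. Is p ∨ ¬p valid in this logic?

Countermodel: p=i gives i, which is not designated.

No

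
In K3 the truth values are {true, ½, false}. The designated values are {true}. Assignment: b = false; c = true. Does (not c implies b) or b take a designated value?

Yes

not c = not true = false
not c implies b = false implies false = true
(not c implies b) or b = true or false = true
true ∈ {true}.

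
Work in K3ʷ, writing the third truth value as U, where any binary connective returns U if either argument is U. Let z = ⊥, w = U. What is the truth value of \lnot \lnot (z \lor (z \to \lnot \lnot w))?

U

\lnot w = \lnot U = U
\lnot \lnot w = \lnot U = U
z \to \lnot \lnot w = ⊥ \to U = U  [any arg is the third value ⇒ result is the third value]
z \lor (z \to \lnot \lnot w) = ⊥ \lor U = U
\lnot (z \lor (z \to \lnot \lnot w)) = \lnot U = U
\lnot \lnot (z \lor (z \to \lnot \lnot w)) = \lnot U = U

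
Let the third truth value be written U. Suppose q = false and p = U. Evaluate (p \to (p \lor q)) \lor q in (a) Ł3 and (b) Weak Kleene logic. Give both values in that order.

true; U

In Ł3: p \lor q = U \lor false = U
p \to (p \lor q) = U \to U = true
(p \to (p \lor q)) \lor q = true \lor false = true
In Weak Kleene logic: p \lor q = U \lor false = U
p \to (p \lor q) = U \to U = U  [any arg is the third value ⇒ result is the third value]
(p \to (p \lor q)) \lor q = U \lor false = U
They differ because Ł3 and Weak Kleene logic treat U differently under the binary connectives.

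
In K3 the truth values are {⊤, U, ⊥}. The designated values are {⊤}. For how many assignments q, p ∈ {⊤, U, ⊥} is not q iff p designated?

2

Designated under: (q=⊤, p=⊥); (q=⊥, p=⊤).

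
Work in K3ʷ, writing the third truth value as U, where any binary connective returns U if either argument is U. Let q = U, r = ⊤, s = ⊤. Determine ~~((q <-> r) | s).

q <-> r = U <-> ⊤ = U
(q <-> r) | s = U | ⊤ = U
~((q <-> r) | s) = ~U = U
~~((q <-> r) | s) = ~U = U

U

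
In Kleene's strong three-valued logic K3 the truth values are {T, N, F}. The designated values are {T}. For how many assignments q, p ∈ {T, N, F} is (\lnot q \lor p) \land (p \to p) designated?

Designated under: (q=T, p=T); (q=N, p=T); (q=F, p=T); (q=F, p=F).

4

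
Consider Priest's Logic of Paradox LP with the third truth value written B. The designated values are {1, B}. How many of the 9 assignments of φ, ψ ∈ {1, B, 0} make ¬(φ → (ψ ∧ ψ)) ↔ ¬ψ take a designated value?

8

Of the 9 assignments, 8 give a value in {1, B}.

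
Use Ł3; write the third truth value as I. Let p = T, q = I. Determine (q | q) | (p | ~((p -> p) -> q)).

T

q | q = I | I = I
p -> p = T -> T = T
(p -> p) -> q = T -> I = I  [min(1, 1−1+½)]
~((p -> p) -> q) = ~I = I
p | ~((p -> p) -> q) = T | I = T
(q | q) | (p | ~((p -> p) -> q)) = I | T = T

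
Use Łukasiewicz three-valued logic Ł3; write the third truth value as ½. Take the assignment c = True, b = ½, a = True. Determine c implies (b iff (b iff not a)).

True

not a = not True = False
b iff not a = ½ iff False = ½  [1 − |½−0|]
b iff (b iff not a) = ½ iff ½ = True
c implies (b iff (b iff not a)) = True implies True = True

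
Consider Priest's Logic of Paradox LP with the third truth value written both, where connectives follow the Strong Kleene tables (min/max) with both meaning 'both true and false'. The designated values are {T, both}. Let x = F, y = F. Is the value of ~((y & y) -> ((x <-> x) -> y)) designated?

y & y = F & F = F
x <-> x = F <-> F = T
(x <-> x) -> y = T -> F = F
(y & y) -> ((x <-> x) -> y) = F -> F = T
~((y & y) -> ((x <-> x) -> y)) = ~T = F
F ∉ {T, both}.

No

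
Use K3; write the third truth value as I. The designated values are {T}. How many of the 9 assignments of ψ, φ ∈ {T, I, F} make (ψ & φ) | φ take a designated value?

Designated under: (ψ=T, φ=T); (ψ=I, φ=T); (ψ=F, φ=T).

3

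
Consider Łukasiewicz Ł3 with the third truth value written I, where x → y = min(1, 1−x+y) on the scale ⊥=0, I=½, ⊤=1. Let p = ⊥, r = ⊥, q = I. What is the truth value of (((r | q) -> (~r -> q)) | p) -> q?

I

r | q = ⊥ | I = I
~r = ~⊥ = ⊤
~r -> q = ⊤ -> I = I  [min(1, 1−1+½)]
(r | q) -> (~r -> q) = I -> I = ⊤
((r | q) -> (~r -> q)) | p = ⊤ | ⊥ = ⊤
(((r | q) -> (~r -> q)) | p) -> q = ⊤ -> I = I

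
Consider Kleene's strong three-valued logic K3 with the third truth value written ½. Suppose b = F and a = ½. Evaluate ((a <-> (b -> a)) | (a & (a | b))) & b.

F

b -> a = F -> ½ = T  [~F | ½]
a <-> (b -> a) = ½ <-> T = ½
a | b = ½ | F = ½
a & (a | b) = ½ & ½ = ½
(a <-> (b -> a)) | (a & (a | b)) = ½ | ½ = ½
((a <-> (b -> a)) | (a & (a | b))) & b = ½ & F = F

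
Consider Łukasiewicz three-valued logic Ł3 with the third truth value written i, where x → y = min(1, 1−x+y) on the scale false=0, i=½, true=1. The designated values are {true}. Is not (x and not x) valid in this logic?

No

Countermodel: x=i gives i, which is not designated.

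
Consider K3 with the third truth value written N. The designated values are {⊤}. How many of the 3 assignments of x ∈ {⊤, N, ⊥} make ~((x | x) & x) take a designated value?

1

x=⊤: ⊥ ·
x=N: N ·
x=⊥: ⊤ ✓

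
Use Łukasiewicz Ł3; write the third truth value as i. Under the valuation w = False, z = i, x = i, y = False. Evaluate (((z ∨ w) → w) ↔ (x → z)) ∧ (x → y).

z ∨ w = i ∨ False = i
(z ∨ w) → w = i → False = i  [min(1, 1−½+0)]
x → z = i → i = True
((z ∨ w) → w) ↔ (x → z) = i ↔ True = i
x → y = i → False = i
(((z ∨ w) → w) ↔ (x → z)) ∧ (x → y) = i ∧ i = i

i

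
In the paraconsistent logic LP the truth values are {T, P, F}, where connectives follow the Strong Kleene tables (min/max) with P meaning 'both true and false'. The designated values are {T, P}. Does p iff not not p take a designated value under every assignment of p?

Every assignment of p over {T, P, F} gives a value in {T, P}.
In particular, with p=P: p iff not not p = P.

Yes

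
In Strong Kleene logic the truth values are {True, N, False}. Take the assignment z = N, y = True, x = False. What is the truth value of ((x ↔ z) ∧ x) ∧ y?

x ↔ z = False ↔ N = N
(x ↔ z) ∧ x = N ∧ False = False
((x ↔ z) ∧ x) ∧ y = False ∧ True = False

False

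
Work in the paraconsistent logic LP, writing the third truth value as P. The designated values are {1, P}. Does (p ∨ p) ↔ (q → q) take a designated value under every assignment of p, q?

No

Countermodel: p=0, q=1 gives 0, which is not designated.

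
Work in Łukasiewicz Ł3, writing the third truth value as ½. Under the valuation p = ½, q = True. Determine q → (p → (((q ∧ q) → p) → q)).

q ∧ q = True ∧ True = True
(q ∧ q) → p = True → ½ = ½  [min(1, 1−1+½)]
((q ∧ q) → p) → q = ½ → True = True
p → (((q ∧ q) → p) → q) = ½ → True = True
q → (p → (((q ∧ q) → p) → q)) = True → True = True

True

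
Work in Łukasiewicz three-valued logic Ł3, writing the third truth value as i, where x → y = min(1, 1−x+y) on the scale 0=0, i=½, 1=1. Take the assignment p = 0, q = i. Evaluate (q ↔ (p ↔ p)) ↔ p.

i

p ↔ p = 0 ↔ 0 = 1
q ↔ (p ↔ p) = i ↔ 1 = i  [1 − |½−1|]
(q ↔ (p ↔ p)) ↔ p = i ↔ 0 = i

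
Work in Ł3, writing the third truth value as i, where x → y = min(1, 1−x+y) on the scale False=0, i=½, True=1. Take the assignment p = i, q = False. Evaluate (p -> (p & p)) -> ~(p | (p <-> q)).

p & p = i & i = i
p -> (p & p) = i -> i = True  [min(1, 1−½+½)]
p <-> q = i <-> False = i
p | (p <-> q) = i | i = i
~(p | (p <-> q)) = ~i = i
(p -> (p & p)) -> ~(p | (p <-> q)) = True -> i = i

i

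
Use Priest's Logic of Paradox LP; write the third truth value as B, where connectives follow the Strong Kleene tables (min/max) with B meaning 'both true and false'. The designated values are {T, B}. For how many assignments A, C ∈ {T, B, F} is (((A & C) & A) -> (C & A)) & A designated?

6

Of the 9 assignments, 6 give a value in {T, B}.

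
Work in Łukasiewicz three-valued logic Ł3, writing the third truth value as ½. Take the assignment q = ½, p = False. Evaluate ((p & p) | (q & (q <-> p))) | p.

p & p = False & False = False
q <-> p = ½ <-> False = ½  [1 − |½−0|]
q & (q <-> p) = ½ & ½ = ½
(p & p) | (q & (q <-> p)) = False | ½ = ½
((p & p) | (q & (q <-> p))) | p = ½ | False = ½

½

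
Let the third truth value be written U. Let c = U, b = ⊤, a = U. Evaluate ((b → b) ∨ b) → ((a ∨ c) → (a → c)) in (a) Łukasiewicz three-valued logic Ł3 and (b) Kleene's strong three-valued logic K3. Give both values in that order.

⊤; U

In Łukasiewicz three-valued logic Ł3: b → b = ⊤ → ⊤ = ⊤
(b → b) ∨ b = ⊤ ∨ ⊤ = ⊤
a ∨ c = U ∨ U = U
a → c = U → U = ⊤
(a ∨ c) → (a → c) = U → ⊤ = ⊤
((b → b) ∨ b) → ((a ∨ c) → (a → c)) = ⊤ → ⊤ = ⊤
In Kleene's strong three-valued logic K3: b → b = ⊤ → ⊤ = ⊤
(b → b) ∨ b = ⊤ ∨ ⊤ = ⊤
a ∨ c = U ∨ U = U
a → c = U → U = U  [¬U ∨ U]
(a ∨ c) → (a → c) = U → U = U
((b → b) ∨ b) → ((a ∨ c) → (a → c)) = ⊤ → U = U
They differ because Łukasiewicz three-valued logic Ł3 and Kleene's strong three-valued logic K3 treat U differently under implication.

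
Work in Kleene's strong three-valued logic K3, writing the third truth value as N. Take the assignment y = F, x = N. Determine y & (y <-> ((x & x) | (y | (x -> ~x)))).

x & x = N & N = N
~x = ~N = N
x -> ~x = N -> N = N
y | (x -> ~x) = F | N = N
(x & x) | (y | (x -> ~x)) = N | N = N
y <-> ((x & x) | (y | (x -> ~x))) = F <-> N = N
y & (y <-> ((x & x) | (y | (x -> ~x)))) = F & N = F

F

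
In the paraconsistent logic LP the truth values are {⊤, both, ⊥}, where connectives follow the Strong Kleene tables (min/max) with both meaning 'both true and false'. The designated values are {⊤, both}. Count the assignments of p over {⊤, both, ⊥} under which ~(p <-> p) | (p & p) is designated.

p=⊤: ⊤ ✓
p=both: both ✓
p=⊥: ⊥ ·

2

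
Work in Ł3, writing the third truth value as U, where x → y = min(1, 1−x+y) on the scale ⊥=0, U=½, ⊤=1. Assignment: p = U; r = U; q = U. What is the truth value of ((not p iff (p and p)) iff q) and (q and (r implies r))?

U

not p = not U = U
p and p = U and U = U
not p iff (p and p) = U iff U = ⊤
(not p iff (p and p)) iff q = ⊤ iff U = U
r implies r = U implies U = ⊤
q and (r implies r) = U and ⊤ = U
((not p iff (p and p)) iff q) and (q and (r implies r)) = U and U = U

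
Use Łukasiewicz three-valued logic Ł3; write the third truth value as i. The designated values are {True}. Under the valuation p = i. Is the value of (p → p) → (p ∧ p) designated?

No

p → p = i → i = True
p ∧ p = i ∧ i = i
(p → p) → (p ∧ p) = True → i = i
i ∉ {True}.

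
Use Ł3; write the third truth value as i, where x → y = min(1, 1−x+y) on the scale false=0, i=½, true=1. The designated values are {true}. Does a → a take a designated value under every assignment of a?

Yes

Every assignment of a over {true, i, false} gives a value in {true}.
In particular, with a=i: a → a = true.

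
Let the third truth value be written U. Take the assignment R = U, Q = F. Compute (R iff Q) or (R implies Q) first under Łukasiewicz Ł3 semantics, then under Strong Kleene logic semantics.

In Łukasiewicz Ł3: R iff Q = U iff F = U  [1 − |½−0|]
R implies Q = U implies F = U
(R iff Q) or (R implies Q) = U or U = U
In Strong Kleene logic: R iff Q = U iff F = U
R implies Q = U implies F = U  [not U or F]
(R iff Q) or (R implies Q) = U or U = U

U; U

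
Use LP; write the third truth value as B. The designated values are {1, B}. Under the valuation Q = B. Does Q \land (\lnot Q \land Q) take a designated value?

\lnot Q = \lnot B = B
\lnot Q \land Q = B \land B = B
Q \land (\lnot Q \land Q) = B \land B = B
B ∈ {1, B}.

Yes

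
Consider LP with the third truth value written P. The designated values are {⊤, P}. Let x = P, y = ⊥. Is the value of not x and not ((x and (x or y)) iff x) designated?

not x = not P = P
x or y = P or ⊥ = P
x and (x or y) = P and P = P
(x and (x or y)) iff x = P iff P = P
not ((x and (x or y)) iff x) = not P = P
not x and not ((x and (x or y)) iff x) = P and P = P
P ∈ {⊤, P}.

Yes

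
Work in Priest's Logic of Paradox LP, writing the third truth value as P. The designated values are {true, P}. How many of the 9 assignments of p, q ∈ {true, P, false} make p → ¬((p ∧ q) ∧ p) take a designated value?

Of the 9 assignments, 8 give a value in {true, P}.

8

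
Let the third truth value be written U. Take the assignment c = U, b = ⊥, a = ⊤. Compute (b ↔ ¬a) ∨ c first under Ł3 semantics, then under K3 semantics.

⊤; ⊤

In Ł3: ¬a = ¬⊤ = ⊥
b ↔ ¬a = ⊥ ↔ ⊥ = ⊤
(b ↔ ¬a) ∨ c = ⊤ ∨ U = ⊤
In K3: ¬a = ¬⊤ = ⊥
b ↔ ¬a = ⊥ ↔ ⊥ = ⊤
(b ↔ ¬a) ∨ c = ⊤ ∨ U = ⊤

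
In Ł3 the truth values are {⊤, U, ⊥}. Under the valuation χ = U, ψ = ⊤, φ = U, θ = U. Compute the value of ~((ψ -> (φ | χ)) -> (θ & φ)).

⊥

φ | χ = U | U = U
ψ -> (φ | χ) = ⊤ -> U = U  [min(1, 1−1+½)]
θ & φ = U & U = U
(ψ -> (φ | χ)) -> (θ & φ) = U -> U = ⊤
~((ψ -> (φ | χ)) -> (θ & φ)) = ~⊤ = ⊥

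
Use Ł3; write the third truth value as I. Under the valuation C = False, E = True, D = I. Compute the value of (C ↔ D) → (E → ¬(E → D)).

True

C ↔ D = False ↔ I = I  [1 − |0−½|]
E → D = True → I = I
¬(E → D) = ¬I = I
E → ¬(E → D) = True → I = I
(C ↔ D) → (E → ¬(E → D)) = I → I = True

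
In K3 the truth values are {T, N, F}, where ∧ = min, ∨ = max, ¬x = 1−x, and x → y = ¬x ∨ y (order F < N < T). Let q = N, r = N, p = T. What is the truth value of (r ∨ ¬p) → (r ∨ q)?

N

¬p = ¬T = F
r ∨ ¬p = N ∨ F = N
r ∨ q = N ∨ N = N
(r ∨ ¬p) → (r ∨ q) = N → N = N  [¬N ∨ N]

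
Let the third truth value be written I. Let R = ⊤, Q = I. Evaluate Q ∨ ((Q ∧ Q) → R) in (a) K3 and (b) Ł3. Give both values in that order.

In K3: Q ∧ Q = I ∧ I = I
(Q ∧ Q) → R = I → ⊤ = ⊤  [¬I ∨ ⊤]
Q ∨ ((Q ∧ Q) → R) = I ∨ ⊤ = ⊤
In Ł3: Q ∧ Q = I ∧ I = I
(Q ∧ Q) → R = I → ⊤ = ⊤  [min(1, 1−½+1)]
Q ∨ ((Q ∧ Q) → R) = I ∨ ⊤ = ⊤

⊤; ⊤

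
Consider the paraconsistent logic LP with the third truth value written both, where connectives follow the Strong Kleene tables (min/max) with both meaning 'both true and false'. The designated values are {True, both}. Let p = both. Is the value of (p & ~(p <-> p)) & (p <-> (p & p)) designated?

p <-> p = both <-> both = both
~(p <-> p) = ~both = both
p & ~(p <-> p) = both & both = both
p & p = both & both = both
p <-> (p & p) = both <-> both = both
(p & ~(p <-> p)) & (p <-> (p & p)) = both & both = both
both ∈ {True, both}.

Yes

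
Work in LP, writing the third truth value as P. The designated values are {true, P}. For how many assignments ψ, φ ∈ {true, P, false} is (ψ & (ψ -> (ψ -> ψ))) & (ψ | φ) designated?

Of the 9 assignments, 6 give a value in {true, P}.

6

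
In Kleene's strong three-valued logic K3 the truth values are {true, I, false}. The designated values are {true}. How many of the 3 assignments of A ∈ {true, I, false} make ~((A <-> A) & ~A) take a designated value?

A=true: true ✓
A=I: I ·
A=false: false ·

1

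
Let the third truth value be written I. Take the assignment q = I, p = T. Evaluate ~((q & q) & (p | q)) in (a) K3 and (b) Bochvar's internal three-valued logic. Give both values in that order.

In K3: q & q = I & I = I
p | q = T | I = T
(q & q) & (p | q) = I & T = I
~((q & q) & (p | q)) = ~I = I
In Bochvar's internal three-valued logic: q & q = I & I = I
p | q = T | I = I
(q & q) & (p | q) = I & I = I
~((q & q) & (p | q)) = ~I = I

I; I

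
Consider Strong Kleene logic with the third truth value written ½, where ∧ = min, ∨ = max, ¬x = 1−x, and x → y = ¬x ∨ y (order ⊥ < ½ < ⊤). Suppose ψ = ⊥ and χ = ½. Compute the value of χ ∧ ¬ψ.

½

¬ψ = ¬⊥ = ⊤
χ ∧ ¬ψ = ½ ∧ ⊤ = ½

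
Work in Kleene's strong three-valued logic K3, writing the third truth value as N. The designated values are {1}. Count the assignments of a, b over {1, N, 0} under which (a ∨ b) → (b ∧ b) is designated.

Designated under: (a=1, b=1); (a=N, b=1); (a=0, b=1); (a=0, b=0).

4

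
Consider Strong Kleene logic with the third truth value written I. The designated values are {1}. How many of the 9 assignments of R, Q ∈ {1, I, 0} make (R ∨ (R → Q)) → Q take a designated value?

3

Designated under: (R=1, Q=1); (R=I, Q=1); (R=0, Q=1).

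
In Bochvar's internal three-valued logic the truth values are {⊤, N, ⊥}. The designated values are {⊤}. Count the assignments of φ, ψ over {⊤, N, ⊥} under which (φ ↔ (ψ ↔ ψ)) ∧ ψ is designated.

Designated under: (φ=⊤, ψ=⊤).

1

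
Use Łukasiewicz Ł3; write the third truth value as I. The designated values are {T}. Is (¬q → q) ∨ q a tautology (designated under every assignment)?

No

Countermodel: q=F gives F, which is not designated.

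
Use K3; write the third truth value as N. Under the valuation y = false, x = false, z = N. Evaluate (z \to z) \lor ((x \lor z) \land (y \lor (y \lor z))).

N

z \to z = N \to N = N
x \lor z = false \lor N = N
y \lor z = false \lor N = N
y \lor (y \lor z) = false \lor N = N
(x \lor z) \land (y \lor (y \lor z)) = N \land N = N
(z \to z) \lor ((x \lor z) \land (y \lor (y \lor z))) = N \lor N = N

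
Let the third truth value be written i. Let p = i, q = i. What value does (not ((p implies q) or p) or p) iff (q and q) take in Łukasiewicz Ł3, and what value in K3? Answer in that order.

1; i

In Łukasiewicz Ł3: p implies q = i implies i = 1
(p implies q) or p = 1 or i = 1
not ((p implies q) or p) = not 1 = 0
not ((p implies q) or p) or p = 0 or i = i
q and q = i and i = i
(not ((p implies q) or p) or p) iff (q and q) = i iff i = 1
In K3: p implies q = i implies i = i  [not i or i]
(p implies q) or p = i or i = i
not ((p implies q) or p) = not i = i
not ((p implies q) or p) or p = i or i = i
q and q = i and i = i
(not ((p implies q) or p) or p) iff (q and q) = i iff i = i
They differ because Łukasiewicz Ł3 and K3 treat i differently under implication.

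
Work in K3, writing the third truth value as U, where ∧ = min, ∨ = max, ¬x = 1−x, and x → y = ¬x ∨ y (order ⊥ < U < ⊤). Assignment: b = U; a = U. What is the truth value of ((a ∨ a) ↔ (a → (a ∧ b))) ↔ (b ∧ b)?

a ∨ a = U ∨ U = U
a ∧ b = U ∧ U = U
a → (a ∧ b) = U → U = U  [¬U ∨ U]
(a ∨ a) ↔ (a → (a ∧ b)) = U ↔ U = U
b ∧ b = U ∧ U = U
((a ∨ a) ↔ (a → (a ∧ b))) ↔ (b ∧ b) = U ↔ U = U

U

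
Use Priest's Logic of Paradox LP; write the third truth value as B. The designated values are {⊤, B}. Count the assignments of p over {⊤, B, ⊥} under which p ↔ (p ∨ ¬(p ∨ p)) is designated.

p=⊤: ⊤ ✓
p=B: B ✓
p=⊥: ⊥ ·

2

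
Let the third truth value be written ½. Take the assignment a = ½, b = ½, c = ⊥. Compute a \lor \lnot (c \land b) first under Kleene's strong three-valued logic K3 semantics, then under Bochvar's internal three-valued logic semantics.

⊤; ½

In Kleene's strong three-valued logic K3: c \land b = ⊥ \land ½ = ⊥
\lnot (c \land b) = \lnot ⊥ = ⊤
a \lor \lnot (c \land b) = ½ \lor ⊤ = ⊤
In Bochvar's internal three-valued logic: c \land b = ⊥ \land ½ = ½
\lnot (c \land b) = \lnot ½ = ½
a \lor \lnot (c \land b) = ½ \lor ½ = ½
They differ because Kleene's strong three-valued logic K3 and Bochvar's internal three-valued logic treat ½ differently under the binary connectives.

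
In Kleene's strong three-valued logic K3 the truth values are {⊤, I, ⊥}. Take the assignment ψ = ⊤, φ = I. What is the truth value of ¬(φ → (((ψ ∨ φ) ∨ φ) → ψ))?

⊥

ψ ∨ φ = ⊤ ∨ I = ⊤
(ψ ∨ φ) ∨ φ = ⊤ ∨ I = ⊤
((ψ ∨ φ) ∨ φ) → ψ = ⊤ → ⊤ = ⊤
φ → (((ψ ∨ φ) ∨ φ) → ψ) = I → ⊤ = ⊤
¬(φ → (((ψ ∨ φ) ∨ φ) → ψ)) = ¬⊤ = ⊥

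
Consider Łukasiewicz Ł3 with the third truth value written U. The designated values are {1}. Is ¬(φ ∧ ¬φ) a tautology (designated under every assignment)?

No

Countermodel: φ=U gives U, which is not designated.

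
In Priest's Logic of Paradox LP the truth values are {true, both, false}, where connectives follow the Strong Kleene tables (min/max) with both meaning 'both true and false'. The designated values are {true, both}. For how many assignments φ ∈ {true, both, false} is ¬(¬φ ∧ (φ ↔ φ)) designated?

2

φ=true: true ✓
φ=both: both ✓
φ=false: false ·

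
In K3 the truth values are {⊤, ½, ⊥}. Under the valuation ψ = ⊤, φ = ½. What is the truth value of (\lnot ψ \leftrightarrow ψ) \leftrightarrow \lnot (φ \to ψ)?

⊤

\lnot ψ = \lnot ⊤ = ⊥
\lnot ψ \leftrightarrow ψ = ⊥ \leftrightarrow ⊤ = ⊥
φ \to ψ = ½ \to ⊤ = ⊤
\lnot (φ \to ψ) = \lnot ⊤ = ⊥
(\lnot ψ \leftrightarrow ψ) \leftrightarrow \lnot (φ \to ψ) = ⊥ \leftrightarrow ⊥ = ⊤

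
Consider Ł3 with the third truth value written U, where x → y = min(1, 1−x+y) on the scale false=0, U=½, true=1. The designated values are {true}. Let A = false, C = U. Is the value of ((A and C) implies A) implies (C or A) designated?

A and C = false and U = false
(A and C) implies A = false implies false = true
C or A = U or false = U
((A and C) implies A) implies (C or A) = true implies U = U  [min(1, 1−1+½)]
U ∉ {true}.

No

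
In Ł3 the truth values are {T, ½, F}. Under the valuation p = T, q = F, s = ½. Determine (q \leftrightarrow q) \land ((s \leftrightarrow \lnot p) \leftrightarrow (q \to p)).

q \leftrightarrow q = F \leftrightarrow F = T
\lnot p = \lnot T = F
s \leftrightarrow \lnot p = ½ \leftrightarrow F = ½  [1 − |½−0|]
q \to p = F \to T = T
(s \leftrightarrow \lnot p) \leftrightarrow (q \to p) = ½ \leftrightarrow T = ½
(q \leftrightarrow q) \land ((s \leftrightarrow \lnot p) \leftrightarrow (q \to p)) = T \land ½ = ½

½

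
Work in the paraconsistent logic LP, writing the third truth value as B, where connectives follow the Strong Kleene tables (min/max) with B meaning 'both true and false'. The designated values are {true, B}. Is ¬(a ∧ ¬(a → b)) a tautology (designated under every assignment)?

Countermodel: a=true, b=false gives false, which is not designated.

No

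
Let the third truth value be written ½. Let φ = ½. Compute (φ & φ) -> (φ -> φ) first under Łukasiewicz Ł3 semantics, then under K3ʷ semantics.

true; ½

In Łukasiewicz Ł3: φ & φ = ½ & ½ = ½
φ -> φ = ½ -> ½ = true
(φ & φ) -> (φ -> φ) = ½ -> true = true
In K3ʷ: φ & φ = ½ & ½ = ½
φ -> φ = ½ -> ½ = ½
(φ & φ) -> (φ -> φ) = ½ -> ½ = ½
They differ because Łukasiewicz Ł3 and K3ʷ treat ½ differently under the binary connectives.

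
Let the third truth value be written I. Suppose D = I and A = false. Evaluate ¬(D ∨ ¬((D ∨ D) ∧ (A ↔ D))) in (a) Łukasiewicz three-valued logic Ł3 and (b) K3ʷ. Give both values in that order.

I; I

In Łukasiewicz three-valued logic Ł3: D ∨ D = I ∨ I = I
A ↔ D = false ↔ I = I  [1 − |0−½|]
(D ∨ D) ∧ (A ↔ D) = I ∧ I = I
¬((D ∨ D) ∧ (A ↔ D)) = ¬I = I
D ∨ ¬((D ∨ D) ∧ (A ↔ D)) = I ∨ I = I
¬(D ∨ ¬((D ∨ D) ∧ (A ↔ D))) = ¬I = I
In K3ʷ: D ∨ D = I ∨ I = I
A ↔ D = false ↔ I = I
(D ∨ D) ∧ (A ↔ D) = I ∧ I = I
¬((D ∨ D) ∧ (A ↔ D)) = ¬I = I
D ∨ ¬((D ∨ D) ∧ (A ↔ D)) = I ∨ I = I
¬(D ∨ ¬((D ∨ D) ∧ (A ↔ D))) = ¬I = I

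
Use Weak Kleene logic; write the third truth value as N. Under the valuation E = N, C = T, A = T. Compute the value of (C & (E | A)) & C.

N

E | A = N | T = N
C & (E | A) = T & N = N
(C & (E | A)) & C = N & T = N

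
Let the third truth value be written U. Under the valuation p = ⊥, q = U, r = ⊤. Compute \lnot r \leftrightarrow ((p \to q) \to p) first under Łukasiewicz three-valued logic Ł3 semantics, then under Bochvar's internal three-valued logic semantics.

In Łukasiewicz three-valued logic Ł3: \lnot r = \lnot ⊤ = ⊥
p \to q = ⊥ \to U = ⊤
(p \to q) \to p = ⊤ \to ⊥ = ⊥
\lnot r \leftrightarrow ((p \to q) \to p) = ⊥ \leftrightarrow ⊥ = ⊤
In Bochvar's internal three-valued logic: \lnot r = \lnot ⊤ = ⊥
p \to q = ⊥ \to U = U  [any arg is the third value ⇒ result is the third value]
(p \to q) \to p = U \to ⊥ = U
\lnot r \leftrightarrow ((p \to q) \to p) = ⊥ \leftrightarrow U = U
They differ because Łukasiewicz three-valued logic Ł3 and Bochvar's internal three-valued logic treat U differently under the binary connectives.

⊤; U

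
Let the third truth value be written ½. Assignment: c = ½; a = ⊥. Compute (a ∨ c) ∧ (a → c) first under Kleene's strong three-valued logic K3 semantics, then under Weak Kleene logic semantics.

In Kleene's strong three-valued logic K3: a ∨ c = ⊥ ∨ ½ = ½
a → c = ⊥ → ½ = ⊤
(a ∨ c) ∧ (a → c) = ½ ∧ ⊤ = ½
In Weak Kleene logic: a ∨ c = ⊥ ∨ ½ = ½
a → c = ⊥ → ½ = ½  [any arg is the third value ⇒ result is the third value]
(a ∨ c) ∧ (a → c) = ½ ∧ ½ = ½

½; ½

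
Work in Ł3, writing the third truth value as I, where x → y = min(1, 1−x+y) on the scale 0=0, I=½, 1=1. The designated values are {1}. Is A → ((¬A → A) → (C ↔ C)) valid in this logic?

Every assignment of A, C over {1, I, 0} gives a value in {1}.
In particular, with A=I, C=I: A → ((¬A → A) → (C ↔ C)) = 1.

Yes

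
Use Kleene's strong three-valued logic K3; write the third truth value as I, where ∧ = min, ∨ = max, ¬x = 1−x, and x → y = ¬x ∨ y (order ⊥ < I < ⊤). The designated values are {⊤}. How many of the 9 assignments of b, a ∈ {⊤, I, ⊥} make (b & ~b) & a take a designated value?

0

Of the 9 assignments, 0 give a value in {⊤}.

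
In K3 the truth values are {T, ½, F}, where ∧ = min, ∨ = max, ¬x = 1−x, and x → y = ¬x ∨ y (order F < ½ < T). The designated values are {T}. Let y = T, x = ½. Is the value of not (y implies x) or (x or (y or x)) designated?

y implies x = T implies ½ = ½  [not T or ½]
not (y implies x) = not ½ = ½
y or x = T or ½ = T
x or (y or x) = ½ or T = T
not (y implies x) or (x or (y or x)) = ½ or T = T
T ∈ {T}.

Yes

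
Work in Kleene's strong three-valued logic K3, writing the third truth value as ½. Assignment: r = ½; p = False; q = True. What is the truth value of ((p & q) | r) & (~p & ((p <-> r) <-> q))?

½

p & q = False & True = False
(p & q) | r = False | ½ = ½
~p = ~False = True
p <-> r = False <-> ½ = ½
(p <-> r) <-> q = ½ <-> True = ½
~p & ((p <-> r) <-> q) = True & ½ = ½
((p & q) | r) & (~p & ((p <-> r) <-> q)) = ½ & ½ = ½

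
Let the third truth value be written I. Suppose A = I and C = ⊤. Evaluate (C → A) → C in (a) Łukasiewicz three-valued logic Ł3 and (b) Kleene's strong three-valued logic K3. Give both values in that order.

In Łukasiewicz three-valued logic Ł3: C → A = ⊤ → I = I  [min(1, 1−1+½)]
(C → A) → C = I → ⊤ = ⊤
In Kleene's strong three-valued logic K3: C → A = ⊤ → I = I  [¬⊤ ∨ I]
(C → A) → C = I → ⊤ = ⊤

⊤; ⊤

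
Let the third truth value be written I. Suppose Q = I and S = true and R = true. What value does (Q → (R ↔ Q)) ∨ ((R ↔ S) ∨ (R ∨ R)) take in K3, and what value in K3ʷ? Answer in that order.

true; I

In K3: R ↔ Q = true ↔ I = I
Q → (R ↔ Q) = I → I = I
R ↔ S = true ↔ true = true
R ∨ R = true ∨ true = true
(R ↔ S) ∨ (R ∨ R) = true ∨ true = true
(Q → (R ↔ Q)) ∨ ((R ↔ S) ∨ (R ∨ R)) = I ∨ true = true
In K3ʷ: R ↔ Q = true ↔ I = I
Q → (R ↔ Q) = I → I = I  [any arg is the third value ⇒ result is the third value]
R ↔ S = true ↔ true = true
R ∨ R = true ∨ true = true
(R ↔ S) ∨ (R ∨ R) = true ∨ true = true
(Q → (R ↔ Q)) ∨ ((R ↔ S) ∨ (R ∨ R)) = I ∨ true = I
They differ because K3 and K3ʷ treat I differently under the binary connectives.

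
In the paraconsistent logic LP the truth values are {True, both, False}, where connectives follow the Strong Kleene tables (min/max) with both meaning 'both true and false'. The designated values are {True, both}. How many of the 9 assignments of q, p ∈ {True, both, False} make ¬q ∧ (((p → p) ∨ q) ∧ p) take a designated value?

Designated under: (q=both, p=True); (q=both, p=both); (q=False, p=True); (q=False, p=both).

4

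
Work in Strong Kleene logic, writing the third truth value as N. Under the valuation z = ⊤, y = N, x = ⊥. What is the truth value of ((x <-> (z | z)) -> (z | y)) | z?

z | z = ⊤ | ⊤ = ⊤
x <-> (z | z) = ⊥ <-> ⊤ = ⊥
z | y = ⊤ | N = ⊤
(x <-> (z | z)) -> (z | y) = ⊥ -> ⊤ = ⊤
((x <-> (z | z)) -> (z | y)) | z = ⊤ | ⊤ = ⊤

⊤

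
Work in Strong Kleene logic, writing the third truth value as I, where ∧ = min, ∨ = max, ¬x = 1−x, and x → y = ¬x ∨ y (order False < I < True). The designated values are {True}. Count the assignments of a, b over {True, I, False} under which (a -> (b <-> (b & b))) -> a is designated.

3

Designated under: (a=True, b=True); (a=True, b=I); (a=True, b=False).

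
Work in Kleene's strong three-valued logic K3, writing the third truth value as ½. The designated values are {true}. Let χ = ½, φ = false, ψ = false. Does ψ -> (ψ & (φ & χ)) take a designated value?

Yes

φ & χ = false & ½ = false
ψ & (φ & χ) = false & false = false
ψ -> (ψ & (φ & χ)) = false -> false = true
true ∈ {true}.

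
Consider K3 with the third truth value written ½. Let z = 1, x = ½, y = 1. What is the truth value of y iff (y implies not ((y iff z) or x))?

0

y iff z = 1 iff 1 = 1
(y iff z) or x = 1 or ½ = 1
not ((y iff z) or x) = not 1 = 0
y implies not ((y iff z) or x) = 1 implies 0 = 0
y iff (y implies not ((y iff z) or x)) = 1 iff 0 = 0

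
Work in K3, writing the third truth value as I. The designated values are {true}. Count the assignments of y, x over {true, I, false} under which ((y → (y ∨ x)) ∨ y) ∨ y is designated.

Of the 9 assignments, 7 give a value in {true}.

7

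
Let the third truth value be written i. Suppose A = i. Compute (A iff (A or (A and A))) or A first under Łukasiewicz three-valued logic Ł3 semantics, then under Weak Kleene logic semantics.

In Łukasiewicz three-valued logic Ł3: A and A = i and i = i
A or (A and A) = i or i = i
A iff (A or (A and A)) = i iff i = True
(A iff (A or (A and A))) or A = True or i = True
In Weak Kleene logic: A and A = i and i = i
A or (A and A) = i or i = i
A iff (A or (A and A)) = i iff i = i
(A iff (A or (A and A))) or A = i or i = i
They differ because Łukasiewicz three-valued logic Ł3 and Weak Kleene logic treat i differently under the binary connectives.

True; i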